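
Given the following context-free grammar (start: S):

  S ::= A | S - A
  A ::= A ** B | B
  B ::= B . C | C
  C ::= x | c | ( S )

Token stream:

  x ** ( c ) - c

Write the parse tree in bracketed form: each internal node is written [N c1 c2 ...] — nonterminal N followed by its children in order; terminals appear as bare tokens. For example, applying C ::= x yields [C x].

[S [S [A [A [B [C x]]] ** [B [C ( [S [A [B [C c]]]] )]]]] - [A [B [C c]]]]

S
S - A
A - A
A ** B - A
B ** B - A
C ** B - A
x ** B - A
x ** C - A
x ** ( S ) - A
x ** ( A ) - A
x ** ( B ) - A
x ** ( C ) - A
x ** ( c ) - A
x ** ( c ) - B
x ** ( c ) - C
x ** ( c ) - c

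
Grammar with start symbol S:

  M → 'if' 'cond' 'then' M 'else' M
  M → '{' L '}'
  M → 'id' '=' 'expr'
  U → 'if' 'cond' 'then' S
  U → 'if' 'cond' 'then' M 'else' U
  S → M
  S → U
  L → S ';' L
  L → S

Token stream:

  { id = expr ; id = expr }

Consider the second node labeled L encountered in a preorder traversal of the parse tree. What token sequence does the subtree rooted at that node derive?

id = expr

[S [M { [L [S [M id = expr]] ; [L [S [M id = expr]]]] }]]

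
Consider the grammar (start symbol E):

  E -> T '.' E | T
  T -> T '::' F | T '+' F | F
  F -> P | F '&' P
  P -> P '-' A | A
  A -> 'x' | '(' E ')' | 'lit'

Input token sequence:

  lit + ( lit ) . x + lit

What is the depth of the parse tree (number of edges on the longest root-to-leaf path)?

10

[E [T [T [F [P [A lit]]]] + [F [P [A ( [E [T [F [P [A lit]]]]] )]]]] . [E [T [T [F [P [A x]]]] + [F [P [A lit]]]]]]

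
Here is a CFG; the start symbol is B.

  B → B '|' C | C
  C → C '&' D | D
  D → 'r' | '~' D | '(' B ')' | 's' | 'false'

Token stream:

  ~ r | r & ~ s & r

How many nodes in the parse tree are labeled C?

[B [B [C [D ~ [D r]]]] | [C [C [C [D r]] & [D ~ [D s]]] & [D r]]]

4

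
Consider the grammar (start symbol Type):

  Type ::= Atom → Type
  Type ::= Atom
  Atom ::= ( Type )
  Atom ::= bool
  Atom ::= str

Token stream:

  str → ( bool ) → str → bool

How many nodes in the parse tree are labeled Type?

5

[Type [Atom str] → [Type [Atom ( [Type [Atom bool]] )] → [Type [Atom str] → [Type [Atom bool]]]]]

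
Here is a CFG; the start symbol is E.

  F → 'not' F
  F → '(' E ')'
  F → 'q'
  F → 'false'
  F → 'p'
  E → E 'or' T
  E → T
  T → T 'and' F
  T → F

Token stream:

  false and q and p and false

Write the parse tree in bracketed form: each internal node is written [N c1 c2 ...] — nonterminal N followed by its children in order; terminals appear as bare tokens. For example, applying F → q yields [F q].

E
T
T and F
T and F and F
T and F and F and F
F and F and F and F
false and F and F and F
false and q and F and F
false and q and p and F
false and q and p and false

[E [T [T [T [T [F false]] and [F q]] and [F p]] and [F false]]]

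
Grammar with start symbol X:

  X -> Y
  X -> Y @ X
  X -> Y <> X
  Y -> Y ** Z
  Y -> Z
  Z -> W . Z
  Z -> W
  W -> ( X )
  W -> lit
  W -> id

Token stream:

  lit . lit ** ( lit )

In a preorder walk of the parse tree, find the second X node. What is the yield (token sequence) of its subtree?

[X [Y [Y [Z [W lit] . [Z [W lit]]]] ** [Z [W ( [X [Y [Z [W lit]]]] )]]]]

lit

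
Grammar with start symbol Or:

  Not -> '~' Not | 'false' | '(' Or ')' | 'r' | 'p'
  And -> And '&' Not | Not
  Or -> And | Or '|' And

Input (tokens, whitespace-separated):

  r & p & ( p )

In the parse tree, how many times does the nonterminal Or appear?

2

[Or [And [And [And [Not r]] & [Not p]] & [Not ( [Or [And [Not p]]] )]]]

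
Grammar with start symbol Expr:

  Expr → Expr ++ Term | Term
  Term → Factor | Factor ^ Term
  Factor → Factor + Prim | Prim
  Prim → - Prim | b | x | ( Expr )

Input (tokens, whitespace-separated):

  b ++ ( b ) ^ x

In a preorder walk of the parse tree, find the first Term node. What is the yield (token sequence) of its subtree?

b

[Expr [Expr [Term [Factor [Prim b]]]] ++ [Term [Factor [Prim ( [Expr [Term [Factor [Prim b]]]] )]] ^ [Term [Factor [Prim x]]]]]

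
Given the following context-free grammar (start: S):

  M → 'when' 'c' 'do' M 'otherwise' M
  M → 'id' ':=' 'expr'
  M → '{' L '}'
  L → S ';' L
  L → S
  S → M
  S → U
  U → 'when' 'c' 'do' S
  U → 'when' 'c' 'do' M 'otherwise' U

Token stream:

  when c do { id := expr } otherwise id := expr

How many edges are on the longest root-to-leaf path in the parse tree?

[S [M when c do [M { [L [S [M id := expr]]] }] otherwise [M id := expr]]]

6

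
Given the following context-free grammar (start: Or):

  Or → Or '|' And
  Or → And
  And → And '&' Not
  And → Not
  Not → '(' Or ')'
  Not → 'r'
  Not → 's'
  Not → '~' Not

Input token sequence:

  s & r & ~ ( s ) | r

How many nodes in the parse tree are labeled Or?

[Or [Or [And [And [And [Not s]] & [Not r]] & [Not ~ [Not ( [Or [And [Not s]]] )]]]] | [And [Not r]]]

3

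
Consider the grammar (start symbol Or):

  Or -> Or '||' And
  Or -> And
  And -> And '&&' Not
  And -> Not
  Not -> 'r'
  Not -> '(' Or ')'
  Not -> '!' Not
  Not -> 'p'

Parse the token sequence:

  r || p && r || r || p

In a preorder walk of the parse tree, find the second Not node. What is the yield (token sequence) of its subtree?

[Or [Or [Or [Or [And [Not r]]] || [And [And [Not p]] && [Not r]]] || [And [Not r]]] || [And [Not p]]]

p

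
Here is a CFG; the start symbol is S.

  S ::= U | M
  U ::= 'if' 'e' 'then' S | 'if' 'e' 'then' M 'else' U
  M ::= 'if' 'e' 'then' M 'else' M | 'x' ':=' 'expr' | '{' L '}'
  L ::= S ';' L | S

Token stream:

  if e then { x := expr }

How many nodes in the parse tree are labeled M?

[S [U if e then [S [M { [L [S [M x := expr]]] }]]]]

2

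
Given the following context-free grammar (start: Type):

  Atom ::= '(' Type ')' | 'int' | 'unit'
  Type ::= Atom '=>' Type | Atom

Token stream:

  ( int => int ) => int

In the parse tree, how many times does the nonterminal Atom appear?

[Type [Atom ( [Type [Atom int] => [Type [Atom int]]] )] => [Type [Atom int]]]

4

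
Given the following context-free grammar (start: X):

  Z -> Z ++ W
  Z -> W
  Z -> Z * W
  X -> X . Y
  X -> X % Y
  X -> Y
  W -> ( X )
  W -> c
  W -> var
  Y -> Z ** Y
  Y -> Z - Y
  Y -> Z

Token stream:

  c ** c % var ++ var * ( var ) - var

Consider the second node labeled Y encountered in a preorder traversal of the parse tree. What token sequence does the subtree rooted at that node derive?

[X [X [Y [Z [W c]] ** [Y [Z [W c]]]]] % [Y [Z [Z [Z [W var]] ++ [W var]] * [W ( [X [Y [Z [W var]]]] )]] - [Y [Z [W var]]]]]

c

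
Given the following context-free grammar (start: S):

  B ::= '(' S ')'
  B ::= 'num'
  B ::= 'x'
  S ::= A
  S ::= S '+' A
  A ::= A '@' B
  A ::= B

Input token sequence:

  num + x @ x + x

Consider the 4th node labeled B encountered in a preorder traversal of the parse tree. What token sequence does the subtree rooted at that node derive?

[S [S [S [A [B num]]] + [A [A [B x]] @ [B x]]] + [A [B x]]]

x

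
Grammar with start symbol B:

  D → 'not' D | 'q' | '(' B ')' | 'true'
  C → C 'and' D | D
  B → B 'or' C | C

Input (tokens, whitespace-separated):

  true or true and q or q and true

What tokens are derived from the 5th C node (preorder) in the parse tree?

q

[B [B [B [C [D true]]] or [C [C [D true]] and [D q]]] or [C [C [D q]] and [D true]]]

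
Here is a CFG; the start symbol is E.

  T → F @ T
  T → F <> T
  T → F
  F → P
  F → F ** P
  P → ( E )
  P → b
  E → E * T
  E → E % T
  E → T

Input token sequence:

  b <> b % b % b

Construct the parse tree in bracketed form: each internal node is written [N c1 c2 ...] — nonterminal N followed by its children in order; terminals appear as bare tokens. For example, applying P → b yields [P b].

[E [E [E [T [F [P b]] <> [T [F [P b]]]]] % [T [F [P b]]]] % [T [F [P b]]]]

E
E % T
E % T % T
T % T % T
F <> T % T % T
P <> T % T % T
b <> T % T % T
b <> F % T % T
b <> P % T % T
b <> b % T % T
b <> b % F % T
b <> b % P % T
b <> b % b % T
b <> b % b % F
b <> b % b % P
b <> b % b % b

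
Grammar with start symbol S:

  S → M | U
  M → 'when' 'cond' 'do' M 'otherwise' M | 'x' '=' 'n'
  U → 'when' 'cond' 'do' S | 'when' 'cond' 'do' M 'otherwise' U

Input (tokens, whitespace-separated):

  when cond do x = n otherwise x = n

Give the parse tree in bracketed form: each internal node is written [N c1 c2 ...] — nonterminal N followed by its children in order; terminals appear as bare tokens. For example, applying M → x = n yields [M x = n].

[S [M when cond do [M x = n] otherwise [M x = n]]]

S
M
when cond do M otherwise M
when cond do x = n otherwise M
when cond do x = n otherwise x = n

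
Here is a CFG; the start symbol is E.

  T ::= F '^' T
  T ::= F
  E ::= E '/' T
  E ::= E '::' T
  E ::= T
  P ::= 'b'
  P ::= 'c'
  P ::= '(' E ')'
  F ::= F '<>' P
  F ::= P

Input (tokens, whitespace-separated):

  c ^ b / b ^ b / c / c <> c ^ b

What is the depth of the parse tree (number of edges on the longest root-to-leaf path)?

[E [E [E [E [T [F [P c]] ^ [T [F [P b]]]]] / [T [F [P b]] ^ [T [F [P b]]]]] / [T [F [P c]]]] / [T [F [F [P c]] <> [P c]] ^ [T [F [P b]]]]]

8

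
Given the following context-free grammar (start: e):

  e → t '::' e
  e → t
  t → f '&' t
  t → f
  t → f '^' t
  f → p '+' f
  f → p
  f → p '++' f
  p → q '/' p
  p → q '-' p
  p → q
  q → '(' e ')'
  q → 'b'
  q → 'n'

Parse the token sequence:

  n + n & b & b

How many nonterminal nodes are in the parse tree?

[e [t [f [p [q n]] + [f [p [q n]]]] & [t [f [p [q b]]] & [t [f [p [q b]]]]]]]

16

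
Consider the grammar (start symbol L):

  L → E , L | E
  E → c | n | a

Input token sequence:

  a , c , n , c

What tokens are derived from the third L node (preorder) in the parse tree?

n , c

[L [E a] , [L [E c] , [L [E n] , [L [E c]]]]]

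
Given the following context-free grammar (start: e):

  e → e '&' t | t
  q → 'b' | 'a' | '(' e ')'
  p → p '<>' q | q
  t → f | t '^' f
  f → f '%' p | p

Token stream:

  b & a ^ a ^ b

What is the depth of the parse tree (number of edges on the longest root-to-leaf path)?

7

[e [e [t [f [p [q b]]]]] & [t [t [t [f [p [q a]]]] ^ [f [p [q a]]]] ^ [f [p [q b]]]]]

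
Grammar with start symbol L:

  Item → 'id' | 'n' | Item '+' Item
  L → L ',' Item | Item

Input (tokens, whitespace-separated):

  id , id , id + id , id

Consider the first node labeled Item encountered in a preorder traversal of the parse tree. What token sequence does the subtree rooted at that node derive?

id

[L [L [L [L [Item id]] , [Item id]] , [Item [Item id] + [Item id]]] , [Item id]]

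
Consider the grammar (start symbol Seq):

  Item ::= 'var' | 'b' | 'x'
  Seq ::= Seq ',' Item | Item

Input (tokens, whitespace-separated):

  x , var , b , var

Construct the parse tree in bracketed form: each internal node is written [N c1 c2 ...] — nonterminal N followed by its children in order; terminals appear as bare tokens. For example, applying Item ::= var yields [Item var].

Seq
Seq , Item
Seq , Item , Item
Seq , Item , Item , Item
Item , Item , Item , Item
x , Item , Item , Item
x , var , Item , Item
x , var , b , Item
x , var , b , var

[Seq [Seq [Seq [Seq [Item x]] , [Item var]] , [Item b]] , [Item var]]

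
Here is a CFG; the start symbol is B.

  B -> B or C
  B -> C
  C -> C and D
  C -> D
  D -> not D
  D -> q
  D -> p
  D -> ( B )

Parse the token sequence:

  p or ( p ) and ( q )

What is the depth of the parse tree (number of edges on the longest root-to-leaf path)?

[B [B [C [D p]]] or [C [C [D ( [B [C [D p]]] )]] and [D ( [B [C [D q]]] )]]]

7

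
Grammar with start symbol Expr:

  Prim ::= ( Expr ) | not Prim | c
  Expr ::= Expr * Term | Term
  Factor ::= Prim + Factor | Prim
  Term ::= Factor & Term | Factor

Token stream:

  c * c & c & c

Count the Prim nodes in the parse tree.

[Expr [Expr [Term [Factor [Prim c]]]] * [Term [Factor [Prim c]] & [Term [Factor [Prim c]] & [Term [Factor [Prim c]]]]]]

4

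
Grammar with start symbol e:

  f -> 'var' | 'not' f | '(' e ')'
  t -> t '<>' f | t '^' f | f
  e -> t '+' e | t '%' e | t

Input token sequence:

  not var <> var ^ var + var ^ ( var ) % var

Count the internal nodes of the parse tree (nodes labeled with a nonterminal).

19

[e [t [t [t [f not [f var]]] <> [f var]] ^ [f var]] + [e [t [t [f var]] ^ [f ( [e [t [f var]]] )]] % [e [t [f var]]]]]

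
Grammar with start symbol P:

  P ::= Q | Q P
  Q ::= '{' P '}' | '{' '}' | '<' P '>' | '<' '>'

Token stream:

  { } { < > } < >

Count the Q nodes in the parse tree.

[P [Q { }] [P [Q { [P [Q < >]] }] [P [Q < >]]]]

4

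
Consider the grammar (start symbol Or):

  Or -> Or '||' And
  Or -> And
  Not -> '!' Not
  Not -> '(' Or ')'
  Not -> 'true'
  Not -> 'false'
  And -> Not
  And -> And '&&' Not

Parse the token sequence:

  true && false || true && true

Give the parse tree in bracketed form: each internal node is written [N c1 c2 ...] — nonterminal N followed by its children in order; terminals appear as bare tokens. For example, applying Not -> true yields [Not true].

Or
Or || And
And || And
And && Not || And
Not && Not || And
true && Not || And
true && false || And
true && false || And && Not
true && false || Not && Not
true && false || true && Not
true && false || true && true

[Or [Or [And [And [Not true]] && [Not false]]] || [And [And [Not true]] && [Not true]]]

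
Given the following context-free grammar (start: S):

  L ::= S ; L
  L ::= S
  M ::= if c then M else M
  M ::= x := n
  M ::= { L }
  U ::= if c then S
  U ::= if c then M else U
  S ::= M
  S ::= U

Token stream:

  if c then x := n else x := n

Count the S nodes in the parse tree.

1

[S [M if c then [M x := n] else [M x := n]]]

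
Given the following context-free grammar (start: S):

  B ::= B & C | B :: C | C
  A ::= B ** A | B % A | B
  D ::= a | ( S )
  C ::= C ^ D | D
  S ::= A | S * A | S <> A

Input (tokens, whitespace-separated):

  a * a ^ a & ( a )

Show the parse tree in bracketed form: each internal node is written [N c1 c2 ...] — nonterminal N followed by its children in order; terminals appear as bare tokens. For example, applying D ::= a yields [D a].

S
S * A
A * A
B * A
C * A
D * A
a * A
a * B
a * B & C
a * C & C
a * C ^ D & C
a * D ^ D & C
a * a ^ D & C
a * a ^ a & C
a * a ^ a & D
a * a ^ a & ( S )
a * a ^ a & ( A )
a * a ^ a & ( B )
a * a ^ a & ( C )
a * a ^ a & ( D )
a * a ^ a & ( a )

[S [S [A [B [C [D a]]]]] * [A [B [B [C [C [D a]] ^ [D a]]] & [C [D ( [S [A [B [C [D a]]]]] )]]]]]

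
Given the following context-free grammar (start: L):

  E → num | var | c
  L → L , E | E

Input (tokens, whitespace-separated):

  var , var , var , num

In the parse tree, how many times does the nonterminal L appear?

4

[L [L [L [L [E var]] , [E var]] , [E var]] , [E num]]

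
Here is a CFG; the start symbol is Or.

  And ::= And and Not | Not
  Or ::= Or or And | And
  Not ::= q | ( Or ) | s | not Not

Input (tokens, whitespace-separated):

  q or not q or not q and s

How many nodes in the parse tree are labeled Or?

3

[Or [Or [Or [And [Not q]]] or [And [Not not [Not q]]]] or [And [And [Not not [Not q]]] and [Not s]]]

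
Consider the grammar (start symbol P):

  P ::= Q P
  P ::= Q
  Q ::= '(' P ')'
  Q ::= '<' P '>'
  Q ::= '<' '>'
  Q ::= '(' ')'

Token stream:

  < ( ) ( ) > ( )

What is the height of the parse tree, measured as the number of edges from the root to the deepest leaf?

[P [Q < [P [Q ( )] [P [Q ( )]]] >] [P [Q ( )]]]

5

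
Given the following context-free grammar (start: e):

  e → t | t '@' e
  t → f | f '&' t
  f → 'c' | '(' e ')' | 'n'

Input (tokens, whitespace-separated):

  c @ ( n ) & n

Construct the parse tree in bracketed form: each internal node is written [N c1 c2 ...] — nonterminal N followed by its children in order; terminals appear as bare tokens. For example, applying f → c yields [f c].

[e [t [f c]] @ [e [t [f ( [e [t [f n]]] )] & [t [f n]]]]]

e
t @ e
f @ e
c @ e
c @ t
c @ f & t
c @ ( e ) & t
c @ ( t ) & t
c @ ( f ) & t
c @ ( n ) & t
c @ ( n ) & f
c @ ( n ) & n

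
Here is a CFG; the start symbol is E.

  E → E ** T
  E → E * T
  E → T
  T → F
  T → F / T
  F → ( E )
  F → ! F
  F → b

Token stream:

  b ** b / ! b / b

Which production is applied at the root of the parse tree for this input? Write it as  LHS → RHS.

E → E ** T

[E [E [T [F b]]] ** [T [F b] / [T [F ! [F b]] / [T [F b]]]]]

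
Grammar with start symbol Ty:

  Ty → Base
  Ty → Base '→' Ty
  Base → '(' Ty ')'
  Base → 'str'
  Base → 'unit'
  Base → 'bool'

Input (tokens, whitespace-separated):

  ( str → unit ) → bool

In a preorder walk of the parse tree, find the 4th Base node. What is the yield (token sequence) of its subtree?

bool

[Ty [Base ( [Ty [Base str] → [Ty [Base unit]]] )] → [Ty [Base bool]]]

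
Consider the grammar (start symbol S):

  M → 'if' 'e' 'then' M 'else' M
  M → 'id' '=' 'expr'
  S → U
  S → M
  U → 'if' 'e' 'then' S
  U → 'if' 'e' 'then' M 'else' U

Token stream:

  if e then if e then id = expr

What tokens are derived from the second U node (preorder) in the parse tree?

[S [U if e then [S [U if e then [S [M id = expr]]]]]]

if e then id = expr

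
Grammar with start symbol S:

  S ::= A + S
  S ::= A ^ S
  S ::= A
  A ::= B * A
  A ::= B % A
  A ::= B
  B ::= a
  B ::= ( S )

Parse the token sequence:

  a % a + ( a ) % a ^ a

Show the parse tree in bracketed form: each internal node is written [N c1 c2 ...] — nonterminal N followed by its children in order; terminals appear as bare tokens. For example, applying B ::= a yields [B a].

S
A + S
B % A + S
a % A + S
a % B + S
a % a + S
a % a + A ^ S
a % a + B % A ^ S
a % a + ( S ) % A ^ S
a % a + ( A ) % A ^ S
a % a + ( B ) % A ^ S
a % a + ( a ) % A ^ S
a % a + ( a ) % B ^ S
a % a + ( a ) % a ^ S
a % a + ( a ) % a ^ A
a % a + ( a ) % a ^ B
a % a + ( a ) % a ^ a

[S [A [B a] % [A [B a]]] + [S [A [B ( [S [A [B a]]] )] % [A [B a]]] ^ [S [A [B a]]]]]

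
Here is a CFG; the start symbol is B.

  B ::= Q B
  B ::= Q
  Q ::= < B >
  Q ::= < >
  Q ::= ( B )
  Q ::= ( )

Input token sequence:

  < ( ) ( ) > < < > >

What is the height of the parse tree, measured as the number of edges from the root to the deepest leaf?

[B [Q < [B [Q ( )] [B [Q ( )]]] >] [B [Q < [B [Q < >]] >]]]

5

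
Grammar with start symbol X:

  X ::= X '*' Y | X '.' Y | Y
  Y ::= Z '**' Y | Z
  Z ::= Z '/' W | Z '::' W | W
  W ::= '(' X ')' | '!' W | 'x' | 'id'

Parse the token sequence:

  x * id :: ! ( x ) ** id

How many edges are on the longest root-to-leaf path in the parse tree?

9

[X [X [Y [Z [W x]]]] * [Y [Z [Z [W id]] :: [W ! [W ( [X [Y [Z [W x]]]] )]]] ** [Y [Z [W id]]]]]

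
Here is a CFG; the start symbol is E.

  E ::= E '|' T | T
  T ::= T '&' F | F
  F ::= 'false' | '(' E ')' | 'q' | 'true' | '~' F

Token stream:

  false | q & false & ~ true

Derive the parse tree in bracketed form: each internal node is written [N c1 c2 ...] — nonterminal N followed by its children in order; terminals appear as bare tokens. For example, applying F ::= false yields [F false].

[E [E [T [F false]]] | [T [T [T [F q]] & [F false]] & [F ~ [F true]]]]

E
E | T
T | T
F | T
false | T
false | T & F
false | T & F & F
false | F & F & F
false | q & F & F
false | q & false & F
false | q & false & ~ F
false | q & false & ~ true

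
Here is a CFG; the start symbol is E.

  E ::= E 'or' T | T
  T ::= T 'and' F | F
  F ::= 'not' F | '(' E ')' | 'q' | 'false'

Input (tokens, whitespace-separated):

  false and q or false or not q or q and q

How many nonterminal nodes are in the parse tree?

[E [E [E [E [T [T [F false]] and [F q]]] or [T [F false]]] or [T [F not [F q]]]] or [T [T [F q]] and [F q]]]

17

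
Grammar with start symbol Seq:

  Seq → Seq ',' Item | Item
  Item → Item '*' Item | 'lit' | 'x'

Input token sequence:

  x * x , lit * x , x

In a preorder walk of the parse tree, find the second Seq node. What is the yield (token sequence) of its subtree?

[Seq [Seq [Seq [Item [Item x] * [Item x]]] , [Item [Item lit] * [Item x]]] , [Item x]]

x * x , lit * x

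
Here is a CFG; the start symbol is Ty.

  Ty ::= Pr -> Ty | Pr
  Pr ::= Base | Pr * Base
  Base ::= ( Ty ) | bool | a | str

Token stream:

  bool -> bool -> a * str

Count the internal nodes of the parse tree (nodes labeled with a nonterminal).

11

[Ty [Pr [Base bool]] -> [Ty [Pr [Base bool]] -> [Ty [Pr [Pr [Base a]] * [Base str]]]]]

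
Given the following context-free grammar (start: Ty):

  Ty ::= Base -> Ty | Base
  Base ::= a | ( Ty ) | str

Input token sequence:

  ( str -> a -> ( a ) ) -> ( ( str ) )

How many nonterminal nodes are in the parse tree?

[Ty [Base ( [Ty [Base str] -> [Ty [Base a] -> [Ty [Base ( [Ty [Base a]] )]]]] )] -> [Ty [Base ( [Ty [Base ( [Ty [Base str]] )]] )]]]

16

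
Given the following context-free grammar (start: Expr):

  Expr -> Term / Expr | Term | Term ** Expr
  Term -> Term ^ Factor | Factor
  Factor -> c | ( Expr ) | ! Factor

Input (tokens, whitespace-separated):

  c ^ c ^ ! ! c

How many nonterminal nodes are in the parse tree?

[Expr [Term [Term [Term [Factor c]] ^ [Factor c]] ^ [Factor ! [Factor ! [Factor c]]]]]

9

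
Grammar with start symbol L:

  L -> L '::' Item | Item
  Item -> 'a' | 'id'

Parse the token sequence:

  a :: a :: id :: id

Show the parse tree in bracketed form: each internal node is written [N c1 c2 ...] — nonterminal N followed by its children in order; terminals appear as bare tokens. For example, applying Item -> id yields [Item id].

L
L :: Item
L :: Item :: Item
L :: Item :: Item :: Item
Item :: Item :: Item :: Item
a :: Item :: Item :: Item
a :: a :: Item :: Item
a :: a :: id :: Item
a :: a :: id :: id

[L [L [L [L [Item a]] :: [Item a]] :: [Item id]] :: [Item id]]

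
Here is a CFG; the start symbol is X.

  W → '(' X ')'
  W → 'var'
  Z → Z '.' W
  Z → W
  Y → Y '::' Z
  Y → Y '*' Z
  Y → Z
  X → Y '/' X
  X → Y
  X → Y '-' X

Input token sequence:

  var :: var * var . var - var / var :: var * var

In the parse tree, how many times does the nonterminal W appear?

8

[X [Y [Y [Y [Z [W var]]] :: [Z [W var]]] * [Z [Z [W var]] . [W var]]] - [X [Y [Z [W var]]] / [X [Y [Y [Y [Z [W var]]] :: [Z [W var]]] * [Z [W var]]]]]]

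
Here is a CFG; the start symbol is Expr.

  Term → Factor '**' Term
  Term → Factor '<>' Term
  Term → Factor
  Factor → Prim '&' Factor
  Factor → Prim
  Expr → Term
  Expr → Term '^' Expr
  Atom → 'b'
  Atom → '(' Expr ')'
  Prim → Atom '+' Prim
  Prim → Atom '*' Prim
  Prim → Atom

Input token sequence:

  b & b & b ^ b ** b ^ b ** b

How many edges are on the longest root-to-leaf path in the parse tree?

[Expr [Term [Factor [Prim [Atom b]] & [Factor [Prim [Atom b]] & [Factor [Prim [Atom b]]]]]] ^ [Expr [Term [Factor [Prim [Atom b]]] ** [Term [Factor [Prim [Atom b]]]]] ^ [Expr [Term [Factor [Prim [Atom b]]] ** [Term [Factor [Prim [Atom b]]]]]]]]

8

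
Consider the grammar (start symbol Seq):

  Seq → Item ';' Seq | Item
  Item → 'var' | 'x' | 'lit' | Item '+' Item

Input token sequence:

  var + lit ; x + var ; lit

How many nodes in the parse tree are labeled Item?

7

[Seq [Item [Item var] + [Item lit]] ; [Seq [Item [Item x] + [Item var]] ; [Seq [Item lit]]]]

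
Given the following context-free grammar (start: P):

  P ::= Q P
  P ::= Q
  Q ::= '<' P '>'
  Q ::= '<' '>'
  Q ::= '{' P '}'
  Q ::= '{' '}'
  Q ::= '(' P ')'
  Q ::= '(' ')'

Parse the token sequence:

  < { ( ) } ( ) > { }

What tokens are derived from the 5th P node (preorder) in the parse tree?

[P [Q < [P [Q { [P [Q ( )]] }] [P [Q ( )]]] >] [P [Q { }]]]

{ }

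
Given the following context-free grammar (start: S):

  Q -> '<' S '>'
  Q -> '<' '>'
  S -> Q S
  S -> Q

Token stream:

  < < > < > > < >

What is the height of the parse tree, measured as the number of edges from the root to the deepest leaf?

5

[S [Q < [S [Q < >] [S [Q < >]]] >] [S [Q < >]]]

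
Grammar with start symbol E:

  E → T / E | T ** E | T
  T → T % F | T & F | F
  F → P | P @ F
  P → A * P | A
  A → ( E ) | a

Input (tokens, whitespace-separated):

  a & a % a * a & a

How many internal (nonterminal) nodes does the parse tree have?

[E [T [T [T [T [F [P [A a]]]] & [F [P [A a]]]] % [F [P [A a] * [P [A a]]]]] & [F [P [A a]]]]]

19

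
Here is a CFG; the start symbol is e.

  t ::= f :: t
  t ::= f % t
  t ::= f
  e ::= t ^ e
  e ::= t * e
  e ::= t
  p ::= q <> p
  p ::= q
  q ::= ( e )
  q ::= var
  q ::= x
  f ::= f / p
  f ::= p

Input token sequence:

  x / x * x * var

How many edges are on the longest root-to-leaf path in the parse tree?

[e [t [f [f [p [q x]]] / [p [q x]]]] * [e [t [f [p [q x]]]] * [e [t [f [p [q var]]]]]]]

7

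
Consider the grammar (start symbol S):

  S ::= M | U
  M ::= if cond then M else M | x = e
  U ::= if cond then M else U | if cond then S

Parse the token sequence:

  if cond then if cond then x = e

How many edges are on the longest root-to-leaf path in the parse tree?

6

[S [U if cond then [S [U if cond then [S [M x = e]]]]]]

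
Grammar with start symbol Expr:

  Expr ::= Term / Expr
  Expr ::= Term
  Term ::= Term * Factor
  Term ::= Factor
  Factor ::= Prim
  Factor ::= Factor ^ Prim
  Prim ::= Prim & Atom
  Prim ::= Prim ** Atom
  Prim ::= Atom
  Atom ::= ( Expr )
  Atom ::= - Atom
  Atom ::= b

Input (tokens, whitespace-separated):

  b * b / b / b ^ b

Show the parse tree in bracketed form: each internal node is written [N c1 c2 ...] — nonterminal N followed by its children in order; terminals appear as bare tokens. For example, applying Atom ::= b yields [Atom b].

Expr
Term / Expr
Term * Factor / Expr
Factor * Factor / Expr
Prim * Factor / Expr
Atom * Factor / Expr
b * Factor / Expr
b * Prim / Expr
b * Atom / Expr
b * b / Expr
b * b / Term / Expr
b * b / Factor / Expr
b * b / Prim / Expr
b * b / Atom / Expr
b * b / b / Expr
b * b / b / Term
b * b / b / Factor
b * b / b / Factor ^ Prim
b * b / b / Prim ^ Prim
b * b / b / Atom ^ Prim
b * b / b / b ^ Prim
b * b / b / b ^ Atom
b * b / b / b ^ b

[Expr [Term [Term [Factor [Prim [Atom b]]]] * [Factor [Prim [Atom b]]]] / [Expr [Term [Factor [Prim [Atom b]]]] / [Expr [Term [Factor [Factor [Prim [Atom b]]] ^ [Prim [Atom b]]]]]]]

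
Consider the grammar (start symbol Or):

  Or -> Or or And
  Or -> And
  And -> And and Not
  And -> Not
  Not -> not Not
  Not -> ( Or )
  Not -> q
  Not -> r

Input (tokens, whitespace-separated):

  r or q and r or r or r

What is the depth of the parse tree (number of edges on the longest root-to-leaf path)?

[Or [Or [Or [Or [And [Not r]]] or [And [And [Not q]] and [Not r]]] or [And [Not r]]] or [And [Not r]]]

6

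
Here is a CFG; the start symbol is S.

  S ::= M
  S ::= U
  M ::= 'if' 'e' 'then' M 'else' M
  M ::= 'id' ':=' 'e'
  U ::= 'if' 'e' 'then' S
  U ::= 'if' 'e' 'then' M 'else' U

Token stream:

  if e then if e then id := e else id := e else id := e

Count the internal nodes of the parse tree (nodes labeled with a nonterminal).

6

[S [M if e then [M if e then [M id := e] else [M id := e]] else [M id := e]]]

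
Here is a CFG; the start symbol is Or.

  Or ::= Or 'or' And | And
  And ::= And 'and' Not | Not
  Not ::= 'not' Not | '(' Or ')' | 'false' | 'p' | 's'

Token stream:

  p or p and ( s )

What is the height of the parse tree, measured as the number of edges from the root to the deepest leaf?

[Or [Or [And [Not p]]] or [And [And [Not p]] and [Not ( [Or [And [Not s]]] )]]]

6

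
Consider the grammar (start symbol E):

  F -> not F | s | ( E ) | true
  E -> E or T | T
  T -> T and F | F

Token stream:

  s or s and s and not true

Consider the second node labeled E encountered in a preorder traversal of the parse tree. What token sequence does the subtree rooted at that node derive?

s

[E [E [T [F s]]] or [T [T [T [F s]] and [F s]] and [F not [F true]]]]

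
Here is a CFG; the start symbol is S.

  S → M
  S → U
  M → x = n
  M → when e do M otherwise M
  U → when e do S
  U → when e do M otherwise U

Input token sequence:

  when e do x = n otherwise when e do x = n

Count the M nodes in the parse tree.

[S [U when e do [M x = n] otherwise [U when e do [S [M x = n]]]]]

2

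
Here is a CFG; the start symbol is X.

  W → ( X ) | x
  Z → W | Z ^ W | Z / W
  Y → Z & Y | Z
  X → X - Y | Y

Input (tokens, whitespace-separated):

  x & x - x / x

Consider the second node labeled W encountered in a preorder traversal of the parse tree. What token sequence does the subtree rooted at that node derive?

[X [X [Y [Z [W x]] & [Y [Z [W x]]]]] - [Y [Z [Z [W x]] / [W x]]]]

x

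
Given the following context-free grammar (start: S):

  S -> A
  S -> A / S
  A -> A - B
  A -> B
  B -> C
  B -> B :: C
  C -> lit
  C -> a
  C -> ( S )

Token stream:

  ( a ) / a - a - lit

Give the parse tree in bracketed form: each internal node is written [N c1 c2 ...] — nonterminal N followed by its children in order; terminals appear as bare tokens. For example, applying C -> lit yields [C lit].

S
A / S
B / S
C / S
( S ) / S
( A ) / S
( B ) / S
( C ) / S
( a ) / S
( a ) / A
( a ) / A - B
( a ) / A - B - B
( a ) / B - B - B
( a ) / C - B - B
( a ) / a - B - B
( a ) / a - C - B
( a ) / a - a - B
( a ) / a - a - C
( a ) / a - a - lit

[S [A [B [C ( [S [A [B [C a]]]] )]]] / [S [A [A [A [B [C a]]] - [B [C a]]] - [B [C lit]]]]]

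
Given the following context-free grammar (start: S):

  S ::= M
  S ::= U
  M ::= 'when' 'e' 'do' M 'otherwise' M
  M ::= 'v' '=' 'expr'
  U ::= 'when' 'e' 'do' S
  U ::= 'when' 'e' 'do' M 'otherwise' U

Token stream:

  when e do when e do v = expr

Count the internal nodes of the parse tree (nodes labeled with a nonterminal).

6

[S [U when e do [S [U when e do [S [M v = expr]]]]]]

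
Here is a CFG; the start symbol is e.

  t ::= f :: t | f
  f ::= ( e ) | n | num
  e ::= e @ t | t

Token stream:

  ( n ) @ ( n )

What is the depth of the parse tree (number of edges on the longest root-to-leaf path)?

7

[e [e [t [f ( [e [t [f n]]] )]]] @ [t [f ( [e [t [f n]]] )]]]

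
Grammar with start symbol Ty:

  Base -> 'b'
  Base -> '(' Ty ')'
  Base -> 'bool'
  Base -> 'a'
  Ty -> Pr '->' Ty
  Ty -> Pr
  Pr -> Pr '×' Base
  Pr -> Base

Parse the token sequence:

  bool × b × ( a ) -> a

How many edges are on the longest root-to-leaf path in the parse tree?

6

[Ty [Pr [Pr [Pr [Base bool]] × [Base b]] × [Base ( [Ty [Pr [Base a]]] )]] -> [Ty [Pr [Base a]]]]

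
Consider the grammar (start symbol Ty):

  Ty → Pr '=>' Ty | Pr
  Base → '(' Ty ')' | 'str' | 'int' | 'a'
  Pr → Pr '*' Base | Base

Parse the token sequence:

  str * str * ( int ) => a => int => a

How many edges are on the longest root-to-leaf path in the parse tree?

6

[Ty [Pr [Pr [Pr [Base str]] * [Base str]] * [Base ( [Ty [Pr [Base int]]] )]] => [Ty [Pr [Base a]] => [Ty [Pr [Base int]] => [Ty [Pr [Base a]]]]]]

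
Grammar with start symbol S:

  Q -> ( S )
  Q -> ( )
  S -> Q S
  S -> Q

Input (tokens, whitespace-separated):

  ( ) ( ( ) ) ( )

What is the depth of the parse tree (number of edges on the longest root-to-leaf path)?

[S [Q ( )] [S [Q ( [S [Q ( )]] )] [S [Q ( )]]]]

5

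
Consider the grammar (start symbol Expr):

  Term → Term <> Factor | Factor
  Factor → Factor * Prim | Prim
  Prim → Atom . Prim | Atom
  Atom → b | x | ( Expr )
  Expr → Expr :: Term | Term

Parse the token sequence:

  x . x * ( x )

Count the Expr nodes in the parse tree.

[Expr [Term [Factor [Factor [Prim [Atom x] . [Prim [Atom x]]]] * [Prim [Atom ( [Expr [Term [Factor [Prim [Atom x]]]]] )]]]]]

2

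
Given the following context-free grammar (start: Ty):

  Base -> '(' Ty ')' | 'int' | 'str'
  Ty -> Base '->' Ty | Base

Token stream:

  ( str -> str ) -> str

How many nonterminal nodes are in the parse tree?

8

[Ty [Base ( [Ty [Base str] -> [Ty [Base str]]] )] -> [Ty [Base str]]]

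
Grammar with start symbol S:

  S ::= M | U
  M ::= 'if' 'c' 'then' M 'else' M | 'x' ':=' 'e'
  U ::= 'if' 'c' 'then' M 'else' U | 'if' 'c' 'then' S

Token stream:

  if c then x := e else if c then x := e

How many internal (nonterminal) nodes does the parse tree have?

6

[S [U if c then [M x := e] else [U if c then [S [M x := e]]]]]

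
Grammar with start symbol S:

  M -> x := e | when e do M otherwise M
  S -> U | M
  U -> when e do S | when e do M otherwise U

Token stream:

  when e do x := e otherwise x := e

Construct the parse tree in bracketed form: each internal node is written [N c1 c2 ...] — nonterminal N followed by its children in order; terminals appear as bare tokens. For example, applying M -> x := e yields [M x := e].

S
M
when e do M otherwise M
when e do x := e otherwise M
when e do x := e otherwise x := e

[S [M when e do [M x := e] otherwise [M x := e]]]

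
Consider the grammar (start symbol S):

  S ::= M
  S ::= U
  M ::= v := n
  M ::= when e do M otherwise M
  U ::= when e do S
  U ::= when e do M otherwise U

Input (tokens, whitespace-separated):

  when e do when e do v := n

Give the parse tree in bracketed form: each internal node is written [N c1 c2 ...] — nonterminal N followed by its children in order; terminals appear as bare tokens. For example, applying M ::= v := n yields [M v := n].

S
U
when e do S
when e do U
when e do when e do S
when e do when e do M
when e do when e do v := n

[S [U when e do [S [U when e do [S [M v := n]]]]]]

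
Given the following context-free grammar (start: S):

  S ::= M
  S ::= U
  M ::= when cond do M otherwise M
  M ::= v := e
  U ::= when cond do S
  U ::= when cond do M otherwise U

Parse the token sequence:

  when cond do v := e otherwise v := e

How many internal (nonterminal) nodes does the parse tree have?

[S [M when cond do [M v := e] otherwise [M v := e]]]

4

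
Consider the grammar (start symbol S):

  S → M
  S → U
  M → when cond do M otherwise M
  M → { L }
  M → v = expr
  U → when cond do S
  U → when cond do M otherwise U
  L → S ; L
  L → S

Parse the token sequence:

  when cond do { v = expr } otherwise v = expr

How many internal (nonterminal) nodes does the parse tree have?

7

[S [M when cond do [M { [L [S [M v = expr]]] }] otherwise [M v = expr]]]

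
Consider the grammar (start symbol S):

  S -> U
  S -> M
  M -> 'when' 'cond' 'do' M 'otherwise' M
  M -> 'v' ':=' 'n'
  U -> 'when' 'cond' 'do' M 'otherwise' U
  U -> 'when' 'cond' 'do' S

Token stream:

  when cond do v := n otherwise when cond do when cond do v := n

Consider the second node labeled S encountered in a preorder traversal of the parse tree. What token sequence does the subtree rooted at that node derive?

when cond do v := n

[S [U when cond do [M v := n] otherwise [U when cond do [S [U when cond do [S [M v := n]]]]]]]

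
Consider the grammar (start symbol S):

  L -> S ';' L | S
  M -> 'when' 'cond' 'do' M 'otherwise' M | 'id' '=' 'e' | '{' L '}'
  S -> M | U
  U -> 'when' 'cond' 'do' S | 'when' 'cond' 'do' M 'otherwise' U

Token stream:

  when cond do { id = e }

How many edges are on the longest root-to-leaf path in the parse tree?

7

[S [U when cond do [S [M { [L [S [M id = e]]] }]]]]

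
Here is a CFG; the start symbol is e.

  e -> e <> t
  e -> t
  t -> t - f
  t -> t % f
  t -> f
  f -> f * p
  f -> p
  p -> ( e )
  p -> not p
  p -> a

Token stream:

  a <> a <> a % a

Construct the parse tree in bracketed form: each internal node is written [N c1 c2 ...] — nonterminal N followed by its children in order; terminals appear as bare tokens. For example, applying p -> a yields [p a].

[e [e [e [t [f [p a]]]] <> [t [f [p a]]]] <> [t [t [f [p a]]] % [f [p a]]]]

e
e <> t
e <> t <> t
t <> t <> t
f <> t <> t
p <> t <> t
a <> t <> t
a <> f <> t
a <> p <> t
a <> a <> t
a <> a <> t % f
a <> a <> f % f
a <> a <> p % f
a <> a <> a % f
a <> a <> a % p
a <> a <> a % a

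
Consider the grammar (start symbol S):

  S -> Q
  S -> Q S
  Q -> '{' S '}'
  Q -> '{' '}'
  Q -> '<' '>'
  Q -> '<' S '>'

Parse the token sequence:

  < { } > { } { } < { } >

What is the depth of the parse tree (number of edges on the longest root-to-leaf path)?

7

[S [Q < [S [Q { }]] >] [S [Q { }] [S [Q { }] [S [Q < [S [Q { }]] >]]]]]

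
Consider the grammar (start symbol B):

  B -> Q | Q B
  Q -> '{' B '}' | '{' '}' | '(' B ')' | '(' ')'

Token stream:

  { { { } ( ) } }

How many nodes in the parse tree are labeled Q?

[B [Q { [B [Q { [B [Q { }] [B [Q ( )]]] }]] }]]

4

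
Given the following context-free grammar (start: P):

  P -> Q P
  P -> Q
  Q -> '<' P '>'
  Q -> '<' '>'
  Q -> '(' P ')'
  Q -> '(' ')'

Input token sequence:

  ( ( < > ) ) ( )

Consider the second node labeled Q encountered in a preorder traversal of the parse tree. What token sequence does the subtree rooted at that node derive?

( < > )

[P [Q ( [P [Q ( [P [Q < >]] )]] )] [P [Q ( )]]]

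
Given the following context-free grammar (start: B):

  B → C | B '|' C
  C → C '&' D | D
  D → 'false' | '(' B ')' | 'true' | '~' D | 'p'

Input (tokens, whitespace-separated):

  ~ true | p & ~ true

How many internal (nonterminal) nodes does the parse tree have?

[B [B [C [D ~ [D true]]]] | [C [C [D p]] & [D ~ [D true]]]]

10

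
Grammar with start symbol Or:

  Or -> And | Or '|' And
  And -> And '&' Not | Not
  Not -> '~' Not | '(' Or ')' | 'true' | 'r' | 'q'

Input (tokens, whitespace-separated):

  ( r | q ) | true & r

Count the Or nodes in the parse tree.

4

[Or [Or [And [Not ( [Or [Or [And [Not r]]] | [And [Not q]]] )]]] | [And [And [Not true]] & [Not r]]]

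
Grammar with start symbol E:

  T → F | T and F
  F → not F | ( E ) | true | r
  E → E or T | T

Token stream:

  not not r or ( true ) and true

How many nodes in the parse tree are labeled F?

6

[E [E [T [F not [F not [F r]]]]] or [T [T [F ( [E [T [F true]]] )]] and [F true]]]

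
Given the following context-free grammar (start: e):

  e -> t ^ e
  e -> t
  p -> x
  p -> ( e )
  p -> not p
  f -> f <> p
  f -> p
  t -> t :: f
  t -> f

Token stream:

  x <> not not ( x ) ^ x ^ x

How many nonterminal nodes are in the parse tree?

20

[e [t [f [f [p x]] <> [p not [p not [p ( [e [t [f [p x]]]] )]]]]] ^ [e [t [f [p x]]] ^ [e [t [f [p x]]]]]]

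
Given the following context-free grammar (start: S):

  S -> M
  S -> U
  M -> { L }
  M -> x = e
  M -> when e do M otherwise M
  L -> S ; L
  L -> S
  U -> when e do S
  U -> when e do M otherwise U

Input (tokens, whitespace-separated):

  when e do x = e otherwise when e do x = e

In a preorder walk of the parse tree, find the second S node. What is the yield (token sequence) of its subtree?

x = e

[S [U when e do [M x = e] otherwise [U when e do [S [M x = e]]]]]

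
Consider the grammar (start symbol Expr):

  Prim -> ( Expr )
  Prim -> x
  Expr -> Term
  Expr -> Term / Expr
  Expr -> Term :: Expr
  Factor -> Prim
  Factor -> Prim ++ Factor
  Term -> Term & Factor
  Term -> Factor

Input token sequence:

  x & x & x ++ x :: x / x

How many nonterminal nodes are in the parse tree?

[Expr [Term [Term [Term [Factor [Prim x]]] & [Factor [Prim x]]] & [Factor [Prim x] ++ [Factor [Prim x]]]] :: [Expr [Term [Factor [Prim x]]] / [Expr [Term [Factor [Prim x]]]]]]

20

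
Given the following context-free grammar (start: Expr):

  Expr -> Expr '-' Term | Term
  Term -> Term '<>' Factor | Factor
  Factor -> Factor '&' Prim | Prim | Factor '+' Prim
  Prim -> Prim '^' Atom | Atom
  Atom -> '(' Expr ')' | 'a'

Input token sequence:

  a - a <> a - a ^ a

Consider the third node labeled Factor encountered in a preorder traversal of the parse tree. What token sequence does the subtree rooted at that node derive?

a

[Expr [Expr [Expr [Term [Factor [Prim [Atom a]]]]] - [Term [Term [Factor [Prim [Atom a]]]] <> [Factor [Prim [Atom a]]]]] - [Term [Factor [Prim [Prim [Atom a]] ^ [Atom a]]]]]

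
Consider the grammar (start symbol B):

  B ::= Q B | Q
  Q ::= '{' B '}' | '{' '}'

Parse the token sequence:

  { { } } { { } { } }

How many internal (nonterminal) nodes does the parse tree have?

10

[B [Q { [B [Q { }]] }] [B [Q { [B [Q { }] [B [Q { }]]] }]]]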